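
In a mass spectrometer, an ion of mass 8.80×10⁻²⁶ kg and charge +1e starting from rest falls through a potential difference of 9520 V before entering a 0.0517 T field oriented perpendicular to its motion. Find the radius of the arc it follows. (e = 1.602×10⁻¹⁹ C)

r ≈ 1.98 m

Acceleration: |q|V = ½mv² ⇒ v = √(2|q|V/m) = √(2·1.602×10⁻¹⁹·9520/8.80×10⁻²⁶) ≈ 1.862×10⁵ m/s.
In the field: r = mv/(|q|B) = (8.80×10⁻²⁶)(1.862×10⁵)/((1.602×10⁻¹⁹)(0.0517)) ≈ 1.98 m.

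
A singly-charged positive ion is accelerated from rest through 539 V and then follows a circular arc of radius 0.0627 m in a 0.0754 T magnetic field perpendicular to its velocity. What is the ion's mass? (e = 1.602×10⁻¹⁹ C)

Combine |q|V = ½mv² and r = mv/(|q|B): eliminate v to get m = qB²r²/(2V).
m = (1.602×10⁻¹⁹)(0.0754)²(0.0627)²/(2·539) ≈ 3.32×10⁻²⁷ kg.

m ≈ 3.32×10⁻²⁷ kg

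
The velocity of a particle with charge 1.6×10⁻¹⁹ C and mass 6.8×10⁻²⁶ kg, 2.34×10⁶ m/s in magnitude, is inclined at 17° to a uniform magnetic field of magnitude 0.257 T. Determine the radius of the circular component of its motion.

v⊥ = v sinθ = 2.34×10⁶·sin17° ≈ 6.841×10⁵ m/s.
r = m v⊥/(|q|B) = (6.8×10⁻²⁶)(6.841×10⁵)/((1.6×10⁻¹⁹)(0.257)) ≈ 1.13 m.

r ≈ 1.13 m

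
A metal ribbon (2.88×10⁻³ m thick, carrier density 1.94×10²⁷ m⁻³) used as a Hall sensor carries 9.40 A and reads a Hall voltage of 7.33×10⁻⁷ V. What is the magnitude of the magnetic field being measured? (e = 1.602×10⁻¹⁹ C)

From V_H = IB/(n e t), B = V_H n e t / I.
B = (7.33×10⁻⁷)(1.94×10²⁷)(1.602×10⁻¹⁹)(2.88×10⁻³)/9.40 ≈ 0.0698 T.

B ≈ 0.0698 T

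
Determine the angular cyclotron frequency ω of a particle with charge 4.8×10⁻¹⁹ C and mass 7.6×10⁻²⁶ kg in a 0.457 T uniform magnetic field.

ω ≈ 2.89×10⁶ rad/s

ω = |q|B/m.
ω = (4.8×10⁻¹⁹)(0.457)/7.6×10⁻²⁶ ≈ 2.89×10⁶ rad/s.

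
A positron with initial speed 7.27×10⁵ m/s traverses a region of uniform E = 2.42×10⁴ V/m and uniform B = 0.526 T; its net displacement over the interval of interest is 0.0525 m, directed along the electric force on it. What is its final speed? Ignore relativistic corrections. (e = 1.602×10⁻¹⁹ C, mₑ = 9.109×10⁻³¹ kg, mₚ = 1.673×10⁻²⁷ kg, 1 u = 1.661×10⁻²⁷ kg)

B does no work; ΔKE = |q|E d.
½mv_f² = ½mv₀² + |q|Ed = ½(9.109×10⁻³¹)(7.27×10⁵)² + (1.602×10⁻¹⁹)(2.42×10⁴)(0.0525) ≈ 2.407×10⁻¹⁹ J + 2.035×10⁻¹⁶ J ≈ 2.038×10⁻¹⁶ J.
v_f = √(2·2.038×10⁻¹⁶/9.109×10⁻³¹) ≈ 2.12×10⁷ m/s.

v_f ≈ 2.12×10⁷ m/s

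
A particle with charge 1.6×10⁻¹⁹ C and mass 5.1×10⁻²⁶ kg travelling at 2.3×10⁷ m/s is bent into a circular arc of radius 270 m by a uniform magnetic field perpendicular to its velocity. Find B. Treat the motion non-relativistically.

From |q|vB = mv²/r, B = mv/(|q|r).
B = (5.1×10⁻²⁶)(2.3×10⁷)/((1.6×10⁻¹⁹)(270)) ≈ 0.027 T.

B ≈ 0.027 T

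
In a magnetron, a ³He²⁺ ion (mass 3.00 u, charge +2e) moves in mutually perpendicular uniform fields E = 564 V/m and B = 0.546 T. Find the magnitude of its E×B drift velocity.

v_d ≈ 1030 m/s

The steady drift has the magnetic force balancing the electric force, so v_d = E/B.
v_d = 564/0.546 = 1030 m/s.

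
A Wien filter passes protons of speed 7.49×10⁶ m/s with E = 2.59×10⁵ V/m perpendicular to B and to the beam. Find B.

B = 0.0346 T

Balance of forces in the selector: qE = qvB ⇒ B = E/v.
B = 2.59×10⁵/7.49×10⁶ = 0.0346 T.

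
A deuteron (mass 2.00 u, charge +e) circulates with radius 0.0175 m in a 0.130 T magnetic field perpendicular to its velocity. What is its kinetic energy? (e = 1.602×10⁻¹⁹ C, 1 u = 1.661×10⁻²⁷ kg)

KE ≈ 2.00×10⁻¹⁷ J

v = |q|Br/m, then KE = ½mv² = (qBr)²/(2m).
v = (1.602×10⁻¹⁹)(0.130)(0.0175)/3.322×10⁻²⁷ ≈ 1.097×10⁵ m/s.
KE = ½(3.322×10⁻²⁷)(1.097×10⁵)² ≈ 2.00×10⁻¹⁷ J.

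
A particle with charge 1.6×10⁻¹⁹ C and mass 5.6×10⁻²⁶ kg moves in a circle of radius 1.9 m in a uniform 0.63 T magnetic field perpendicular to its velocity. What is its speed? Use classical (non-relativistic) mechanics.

v ≈ 3.4×10⁶ m/s

From |q|vB = mv²/r, v = |q|Br/m.
v = (1.6×10⁻¹⁹)(0.63)(1.9)/5.6×10⁻²⁶ ≈ 3.4×10⁶ m/s.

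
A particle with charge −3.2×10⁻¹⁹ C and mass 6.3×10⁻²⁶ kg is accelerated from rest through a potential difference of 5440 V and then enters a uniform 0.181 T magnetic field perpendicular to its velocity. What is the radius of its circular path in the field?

r ≈ 0.256 m

Acceleration: |q|V = ½mv² ⇒ v = √(2|q|V/m) = √(2·3.2×10⁻¹⁹·5440/6.3×10⁻²⁶) ≈ 2.351×10⁵ m/s.
In the field: r = mv/(|q|B) = (6.3×10⁻²⁶)(2.351×10⁵)/((3.2×10⁻¹⁹)(0.181)) ≈ 0.256 m.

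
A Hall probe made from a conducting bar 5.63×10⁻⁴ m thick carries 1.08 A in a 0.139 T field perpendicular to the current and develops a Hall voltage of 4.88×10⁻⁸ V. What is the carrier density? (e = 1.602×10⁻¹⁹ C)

From V_H = IB/(n e t), n = IB/(V_H e t).
n = (1.08)(0.139)/((4.88×10⁻⁸)(1.602×10⁻¹⁹)(5.63×10⁻⁴)) ≈ 3.41×10²⁸ m⁻³.

n ≈ 3.41×10²⁸ m⁻³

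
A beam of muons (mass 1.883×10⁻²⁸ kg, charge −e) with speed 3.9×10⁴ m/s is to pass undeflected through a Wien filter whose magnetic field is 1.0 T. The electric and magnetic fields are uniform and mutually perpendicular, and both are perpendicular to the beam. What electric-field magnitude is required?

For straight-line motion qE = qvB, so E = vB.
E = 3.9×10⁴ × 1.0 = 3.9×10⁴ V/m.

E = 3.9×10⁴ V/m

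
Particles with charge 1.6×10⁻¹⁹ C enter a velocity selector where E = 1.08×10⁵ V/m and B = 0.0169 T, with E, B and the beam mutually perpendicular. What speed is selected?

For undeflected motion the electric and magnetic forces balance: qE = qvB.
v = E/B = 1.08×10⁵/0.0169 = 6.39×10⁶ m/s.

v = 6.39×10⁶ m/s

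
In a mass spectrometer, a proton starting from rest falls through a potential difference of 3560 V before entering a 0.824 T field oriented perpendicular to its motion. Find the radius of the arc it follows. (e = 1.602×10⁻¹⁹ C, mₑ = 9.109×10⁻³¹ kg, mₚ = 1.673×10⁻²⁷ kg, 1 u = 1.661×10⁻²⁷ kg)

r ≈ 0.0105 m

Acceleration: |q|V = ½mv² ⇒ v = √(2|q|V/m) = √(2·1.602×10⁻¹⁹·3560/1.673×10⁻²⁷) ≈ 8.257×10⁵ m/s.
In the field: r = mv/(|q|B) = (1.673×10⁻²⁷)(8.257×10⁵)/((1.602×10⁻¹⁹)(0.824)) ≈ 0.0105 m.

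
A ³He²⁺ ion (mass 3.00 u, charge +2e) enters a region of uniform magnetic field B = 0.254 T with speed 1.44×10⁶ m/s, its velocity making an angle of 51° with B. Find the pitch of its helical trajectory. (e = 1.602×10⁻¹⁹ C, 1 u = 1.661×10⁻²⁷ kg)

v∥ = v cosθ = 1.44×10⁶·cos51° ≈ 9.062×10⁵ m/s.
T = 2πm/(|q|B) = 2π(4.983×10⁻²⁷)/((3.204×10⁻¹⁹)(0.254)) ≈ 3.847×10⁻⁷ s.
pitch = v∥ T = (9.062×10⁵)(3.847×10⁻⁷) ≈ 0.349 m.

p ≈ 0.349 m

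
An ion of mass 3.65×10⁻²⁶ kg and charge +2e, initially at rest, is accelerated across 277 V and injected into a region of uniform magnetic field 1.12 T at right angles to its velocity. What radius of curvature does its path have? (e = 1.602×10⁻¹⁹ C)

Acceleration: |q|V = ½mv² ⇒ v = √(2|q|V/m) = √(2·3.204×10⁻¹⁹·277/3.65×10⁻²⁶) ≈ 6.974×10⁴ m/s.
In the field: r = mv/(|q|B) = (3.65×10⁻²⁶)(6.974×10⁴)/((3.204×10⁻¹⁹)(1.12)) ≈ 7.09×10⁻³ m.

r ≈ 7.09×10⁻³ m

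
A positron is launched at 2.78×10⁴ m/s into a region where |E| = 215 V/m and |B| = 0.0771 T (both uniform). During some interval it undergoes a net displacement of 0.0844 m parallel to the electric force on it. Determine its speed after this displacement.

B does no work; ΔKE = |q|E d.
½mv_f² = ½mv₀² + |q|Ed = ½(9.109×10⁻³¹)(2.78×10⁴)² + (1.602×10⁻¹⁹)(215)(0.0844) ≈ 3.520×10⁻²² J + 2.907×10⁻¹⁸ J ≈ 2.907×10⁻¹⁸ J.
v_f = √(2·2.907×10⁻¹⁸/9.109×10⁻³¹) ≈ 2.53×10⁶ m/s.

v_f ≈ 2.53×10⁶ m/s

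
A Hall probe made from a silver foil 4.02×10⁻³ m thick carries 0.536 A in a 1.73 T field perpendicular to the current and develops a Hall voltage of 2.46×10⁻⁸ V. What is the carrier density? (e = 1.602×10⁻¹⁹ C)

n ≈ 5.85×10²⁸ m⁻³

From V_H = IB/(n e t), n = IB/(V_H e t).
n = (0.536)(1.73)/((2.46×10⁻⁸)(1.602×10⁻¹⁹)(4.02×10⁻³)) ≈ 5.85×10²⁸ m⁻³.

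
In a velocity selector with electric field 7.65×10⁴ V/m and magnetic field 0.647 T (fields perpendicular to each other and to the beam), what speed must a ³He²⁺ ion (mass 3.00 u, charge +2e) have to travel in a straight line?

Straight-line motion ⇒ electric and magnetic forces cancel, so E = vB.
v = E/B = 7.65×10⁴/0.647 = 1.18×10⁵ m/s.

v = 1.18×10⁵ m/s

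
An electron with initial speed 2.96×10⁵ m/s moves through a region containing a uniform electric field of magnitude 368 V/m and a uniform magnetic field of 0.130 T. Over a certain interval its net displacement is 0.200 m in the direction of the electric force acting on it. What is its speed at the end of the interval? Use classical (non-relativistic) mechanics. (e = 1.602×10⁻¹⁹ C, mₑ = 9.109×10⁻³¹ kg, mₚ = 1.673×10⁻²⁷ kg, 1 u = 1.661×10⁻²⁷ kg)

v_f ≈ 5.10×10⁶ m/s

B does no work; ΔKE = |q|E d.
½mv_f² = ½mv₀² + |q|Ed = ½(9.109×10⁻³¹)(2.96×10⁵)² + (1.602×10⁻¹⁹)(368)(0.200) ≈ 3.990×10⁻²⁰ J + 1.179×10⁻¹⁷ J ≈ 1.183×10⁻¹⁷ J.
v_f = √(2·1.183×10⁻¹⁷/9.109×10⁻³¹) ≈ 5.10×10⁶ m/s.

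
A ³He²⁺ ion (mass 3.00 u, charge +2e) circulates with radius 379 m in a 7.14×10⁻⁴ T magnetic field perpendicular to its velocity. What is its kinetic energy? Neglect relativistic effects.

v = |q|Br/m, then KE = ½mv² = (qBr)²/(2m).
v = (3.204×10⁻¹⁹)(7.14×10⁻⁴)(379)/4.983×10⁻²⁷ ≈ 1.740×10⁷ m/s.
KE = ½(4.983×10⁻²⁷)(1.740×10⁷)² ≈ 7.54×10⁻¹³ J = 4.71×10⁶ eV.

KE ≈ 4.71×10⁶ eV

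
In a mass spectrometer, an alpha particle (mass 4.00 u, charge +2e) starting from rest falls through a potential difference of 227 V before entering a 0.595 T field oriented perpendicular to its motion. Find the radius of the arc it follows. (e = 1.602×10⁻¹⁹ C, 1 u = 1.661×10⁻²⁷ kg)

Acceleration: |q|V = ½mv² ⇒ v = √(2|q|V/m) = √(2·3.204×10⁻¹⁹·227/6.644×10⁻²⁷) ≈ 1.480×10⁵ m/s.
In the field: r = mv/(|q|B) = (6.644×10⁻²⁷)(1.480×10⁵)/((3.204×10⁻¹⁹)(0.595)) ≈ 5.16×10⁻³ m.

r ≈ 5.16×10⁻³ m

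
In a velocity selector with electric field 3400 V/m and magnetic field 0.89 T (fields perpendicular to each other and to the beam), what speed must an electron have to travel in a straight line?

v = 3800 m/s

Straight-line motion ⇒ electric and magnetic forces cancel, so E = vB.
v = E/B = 3400/0.89 = 3800 m/s.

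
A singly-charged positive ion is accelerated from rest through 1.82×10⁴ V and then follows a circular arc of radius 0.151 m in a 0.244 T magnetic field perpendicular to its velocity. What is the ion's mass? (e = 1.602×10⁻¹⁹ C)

Combine |q|V = ½mv² and r = mv/(|q|B): eliminate v to get m = qB²r²/(2V).
m = (1.602×10⁻¹⁹)(0.244)²(0.151)²/(2·1.82×10⁴) ≈ 5.97×10⁻²⁷ kg.

m ≈ 5.97×10⁻²⁷ kg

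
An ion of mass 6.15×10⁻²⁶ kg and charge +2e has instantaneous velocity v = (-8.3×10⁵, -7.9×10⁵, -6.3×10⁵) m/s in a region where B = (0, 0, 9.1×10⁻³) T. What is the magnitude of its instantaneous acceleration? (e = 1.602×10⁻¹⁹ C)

v×B = (-7190, 7550, 0) N/C.
F = q v×B = (3.204×10⁻¹⁹ C)·(-7190, 7550, 0) = (-2.30×10⁻¹⁵, 2.42×10⁻¹⁵, 0) N.
|a| = |F|/m = 3.341×10⁻¹⁵/6.15×10⁻²⁶ ≈ 5.43×10¹⁰ m/s².

|a| ≈ 5.43×10¹⁰ m/s²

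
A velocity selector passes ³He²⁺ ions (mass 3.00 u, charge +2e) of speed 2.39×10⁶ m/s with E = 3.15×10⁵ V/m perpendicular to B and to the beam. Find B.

Balance of forces in the selector: qE = qvB ⇒ B = E/v.
B = 3.15×10⁵/2.39×10⁶ = 0.132 T.

B = 0.132 T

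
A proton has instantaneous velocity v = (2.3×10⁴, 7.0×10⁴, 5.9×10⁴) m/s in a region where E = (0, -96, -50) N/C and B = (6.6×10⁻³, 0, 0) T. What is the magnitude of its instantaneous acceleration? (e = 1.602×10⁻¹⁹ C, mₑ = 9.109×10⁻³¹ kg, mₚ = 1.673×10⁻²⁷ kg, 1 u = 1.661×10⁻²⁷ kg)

v×B = (0, 389, -462) N/C.
E + v×B = (0, 293, -512) N/C.
F = q(E + v×B) = (1.602×10⁻¹⁹ C)·(0, 293, -512) = (0, 4.70×10⁻¹⁷, -8.20×10⁻¹⁷) N.
|a| = |F|/m = 9.454×10⁻¹⁷/1.673×10⁻²⁷ ≈ 5.65×10¹⁰ m/s².

|a| ≈ 5.65×10¹⁰ m/s²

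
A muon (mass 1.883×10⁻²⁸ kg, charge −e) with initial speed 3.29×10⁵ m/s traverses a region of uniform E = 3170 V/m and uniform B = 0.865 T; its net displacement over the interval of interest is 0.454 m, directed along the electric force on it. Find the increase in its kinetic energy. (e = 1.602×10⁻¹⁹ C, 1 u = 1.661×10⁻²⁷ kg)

ΔKE ≈ 2.31×10⁻¹⁶ J

The magnetic force is always ⟂ v and does no work; only the electric force changes KE.
ΔKE = F_E · d = |q|E d = (1.602×10⁻¹⁹)(3170)(0.454) ≈ 2.31×10⁻¹⁶ J.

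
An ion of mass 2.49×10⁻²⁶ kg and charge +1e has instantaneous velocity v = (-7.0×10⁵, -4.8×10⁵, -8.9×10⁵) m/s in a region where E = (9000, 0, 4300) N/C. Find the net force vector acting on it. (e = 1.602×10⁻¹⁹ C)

Only an electric field acts, so F = qE = (1.602×10⁻¹⁹ C)·(9000, 0, 4300) = (1.44×10⁻¹⁵, 0, 6.89×10⁻¹⁶) N.

F ≈ (1.44×10⁻¹⁵, 0, 6.89×10⁻¹⁶) N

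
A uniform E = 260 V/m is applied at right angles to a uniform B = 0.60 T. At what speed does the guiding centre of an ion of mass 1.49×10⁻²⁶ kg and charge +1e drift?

The steady drift has the magnetic force balancing the electric force, so v_d = E/B.
v_d = 260/0.60 = 430 m/s.

v_d ≈ 430 m/s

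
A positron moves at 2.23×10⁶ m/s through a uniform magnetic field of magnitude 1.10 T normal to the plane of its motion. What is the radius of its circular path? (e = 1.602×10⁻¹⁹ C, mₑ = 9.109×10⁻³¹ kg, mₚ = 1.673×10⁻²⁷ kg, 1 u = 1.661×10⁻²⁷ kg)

r ≈ 1.15×10⁻⁵ m

The magnetic force provides the centripetal force: |q|vB = mv²/r.
r = mv/(|q|B) = (9.109×10⁻³¹)(2.23×10⁶)/((1.602×10⁻¹⁹)(1.10)) ≈ 1.15×10⁻⁵ m.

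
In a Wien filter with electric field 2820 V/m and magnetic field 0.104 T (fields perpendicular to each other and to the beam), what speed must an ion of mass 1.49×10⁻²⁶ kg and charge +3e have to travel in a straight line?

v = 2.71×10⁴ m/s

Zero net Lorentz force requires |qE| = |q v×B|, i.e. E = vB.
v = E/B = 2820/0.104 = 2.71×10⁴ m/s.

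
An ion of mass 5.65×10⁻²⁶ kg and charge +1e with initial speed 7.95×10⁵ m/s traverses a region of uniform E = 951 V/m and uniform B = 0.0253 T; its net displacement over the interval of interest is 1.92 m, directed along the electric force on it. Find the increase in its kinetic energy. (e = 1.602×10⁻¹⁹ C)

The magnetic force is always ⟂ v and does no work; only the electric force changes KE.
ΔKE = F_E · d = |q|E d = (1.602×10⁻¹⁹)(951)(1.92) ≈ 2.93×10⁻¹⁶ J.

ΔKE ≈ 2.93×10⁻¹⁶ J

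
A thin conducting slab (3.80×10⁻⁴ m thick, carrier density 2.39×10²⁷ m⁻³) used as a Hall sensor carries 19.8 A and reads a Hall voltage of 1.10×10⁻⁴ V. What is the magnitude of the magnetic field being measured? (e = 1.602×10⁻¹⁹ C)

From V_H = IB/(n e t), B = V_H n e t / I.
B = (1.10×10⁻⁴)(2.39×10²⁷)(1.602×10⁻¹⁹)(3.80×10⁻⁴)/19.8 ≈ 0.808 T.

B ≈ 0.808 T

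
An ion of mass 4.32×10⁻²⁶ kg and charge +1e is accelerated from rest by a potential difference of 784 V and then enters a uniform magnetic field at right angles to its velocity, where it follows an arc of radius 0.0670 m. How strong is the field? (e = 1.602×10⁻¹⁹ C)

v = √(2|q|V/m) = √(2·1.602×10⁻¹⁹·784/4.32×10⁻²⁶) ≈ 7.625×10⁴ m/s.
B = mv/(|q|r) = (4.32×10⁻²⁶)(7.625×10⁴)/((1.602×10⁻¹⁹)(0.0670)) ≈ 0.307 T.

B ≈ 0.307 T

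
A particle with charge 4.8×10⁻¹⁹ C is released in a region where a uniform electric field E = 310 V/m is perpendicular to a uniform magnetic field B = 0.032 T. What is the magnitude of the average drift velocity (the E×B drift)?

v_d ≈ 9700 m/s

The steady drift has the magnetic force balancing the electric force, so v_d = E/B.
v_d = 310/0.032 = 9700 m/s.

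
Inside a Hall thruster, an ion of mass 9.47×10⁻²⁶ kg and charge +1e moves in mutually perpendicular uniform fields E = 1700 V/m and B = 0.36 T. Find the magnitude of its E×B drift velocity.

In crossed fields the guiding centre drifts at v_d = |E×B|/B² = E/B, independent of charge and mass.
v_d = 1700/0.36 = 4700 m/s.

v_d ≈ 4700 m/s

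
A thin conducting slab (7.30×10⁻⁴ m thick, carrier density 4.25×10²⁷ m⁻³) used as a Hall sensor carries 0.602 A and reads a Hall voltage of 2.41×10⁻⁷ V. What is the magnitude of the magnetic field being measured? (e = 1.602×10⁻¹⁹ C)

From V_H = IB/(n e t), B = V_H n e t / I.
B = (2.41×10⁻⁷)(4.25×10²⁷)(1.602×10⁻¹⁹)(7.30×10⁻⁴)/0.602 ≈ 0.199 T.

B ≈ 0.199 T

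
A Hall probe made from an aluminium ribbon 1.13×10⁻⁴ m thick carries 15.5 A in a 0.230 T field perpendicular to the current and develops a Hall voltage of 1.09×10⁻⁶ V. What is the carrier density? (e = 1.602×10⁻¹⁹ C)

n ≈ 1.81×10²⁹ m⁻³

From V_H = IB/(n e t), n = IB/(V_H e t).
n = (15.5)(0.230)/((1.09×10⁻⁶)(1.602×10⁻¹⁹)(1.13×10⁻⁴)) ≈ 1.81×10²⁹ m⁻³.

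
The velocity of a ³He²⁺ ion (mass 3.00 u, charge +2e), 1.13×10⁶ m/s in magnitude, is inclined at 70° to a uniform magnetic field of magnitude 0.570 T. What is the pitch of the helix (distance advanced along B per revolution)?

v∥ = v cosθ = 1.13×10⁶·cos70° ≈ 3.865×10⁵ m/s.
T = 2πm/(|q|B) = 2π(4.983×10⁻²⁷)/((3.204×10⁻¹⁹)(0.570)) ≈ 1.714×10⁻⁷ s.
pitch = v∥ T = (3.865×10⁵)(1.714×10⁻⁷) ≈ 0.0663 m.

p ≈ 0.0663 m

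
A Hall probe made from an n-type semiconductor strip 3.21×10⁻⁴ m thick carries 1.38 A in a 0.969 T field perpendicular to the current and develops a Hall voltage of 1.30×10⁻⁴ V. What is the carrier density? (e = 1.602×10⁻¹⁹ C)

From V_H = IB/(n e t), n = IB/(V_H e t).
n = (1.38)(0.969)/((1.30×10⁻⁴)(1.602×10⁻¹⁹)(3.21×10⁻⁴)) ≈ 2.00×10²⁶ m⁻³.

n ≈ 2.00×10²⁶ m⁻³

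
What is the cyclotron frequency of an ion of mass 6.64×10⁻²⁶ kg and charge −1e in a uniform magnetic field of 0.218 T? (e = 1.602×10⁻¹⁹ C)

f = |q|B/(2πm).
f = (1.602×10⁻¹⁹)(0.218)/(2π·6.64×10⁻²⁶) ≈ 8.37×10⁴ Hz.

f ≈ 8.37×10⁴ Hz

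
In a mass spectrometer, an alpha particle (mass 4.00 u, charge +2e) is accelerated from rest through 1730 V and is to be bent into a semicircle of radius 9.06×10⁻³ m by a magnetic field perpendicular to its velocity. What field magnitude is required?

v = √(2|q|V/m) = √(2·3.204×10⁻¹⁹·1730/6.644×10⁻²⁷) ≈ 4.085×10⁵ m/s.
B = mv/(|q|r) = (6.644×10⁻²⁷)(4.085×10⁵)/((3.204×10⁻¹⁹)(9.06×10⁻³)) ≈ 0.935 T.

B ≈ 0.935 T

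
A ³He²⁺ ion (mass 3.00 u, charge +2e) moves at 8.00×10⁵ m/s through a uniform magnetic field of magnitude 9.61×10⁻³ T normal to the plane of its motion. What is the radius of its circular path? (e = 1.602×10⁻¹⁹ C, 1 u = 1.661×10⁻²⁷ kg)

r ≈ 1.29 m

The magnetic force provides the centripetal force: |q|vB = mv²/r.
r = mv/(|q|B) = (4.983×10⁻²⁷)(8.00×10⁵)/((3.204×10⁻¹⁹)(9.61×10⁻³)) ≈ 1.29 m.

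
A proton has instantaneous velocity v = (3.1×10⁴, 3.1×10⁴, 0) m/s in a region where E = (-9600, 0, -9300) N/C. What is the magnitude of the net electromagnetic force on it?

Only an electric field acts, so F = qE = (1.602×10⁻¹⁹ C)·(-9600, 0, -9300) = (-1.54×10⁻¹⁵, 0, -1.49×10⁻¹⁵) N.
|F| = 2.14×10⁻¹⁵ N.

|F| ≈ 2.14×10⁻¹⁵ N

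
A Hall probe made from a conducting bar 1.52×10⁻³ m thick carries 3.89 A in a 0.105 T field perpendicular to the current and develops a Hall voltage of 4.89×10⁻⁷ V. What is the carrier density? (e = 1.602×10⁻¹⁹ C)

n ≈ 3.43×10²⁷ m⁻³

From V_H = IB/(n e t), n = IB/(V_H e t).
n = (3.89)(0.105)/((4.89×10⁻⁷)(1.602×10⁻¹⁹)(1.52×10⁻³)) ≈ 3.43×10²⁷ m⁻³.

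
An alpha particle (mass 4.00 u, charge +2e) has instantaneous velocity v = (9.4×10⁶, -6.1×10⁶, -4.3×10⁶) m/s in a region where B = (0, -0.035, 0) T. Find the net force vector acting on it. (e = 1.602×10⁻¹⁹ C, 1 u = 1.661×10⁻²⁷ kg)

F ≈ (-4.82×10⁻¹⁴, 0, -1.05×10⁻¹³) N

v×B = (-1.50×10⁵, 0, -3.29×10⁵) N/C.
F = q v×B = (3.204×10⁻¹⁹ C)·(-1.50×10⁵, 0, -3.29×10⁵) = (-4.82×10⁻¹⁴, 0, -1.05×10⁻¹³) N.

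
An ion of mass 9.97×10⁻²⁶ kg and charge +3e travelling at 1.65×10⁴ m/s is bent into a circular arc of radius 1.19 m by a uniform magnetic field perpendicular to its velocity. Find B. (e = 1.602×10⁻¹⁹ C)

B ≈ 2.88×10⁻³ T

From |q|vB = mv²/r, B = mv/(|q|r).
B = (9.97×10⁻²⁶)(1.65×10⁴)/((4.806×10⁻¹⁹)(1.19)) ≈ 2.88×10⁻³ T.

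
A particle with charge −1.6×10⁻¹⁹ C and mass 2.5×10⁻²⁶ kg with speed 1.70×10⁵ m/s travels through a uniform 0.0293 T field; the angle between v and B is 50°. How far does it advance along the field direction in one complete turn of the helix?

p ≈ 3.66 m

v∥ = v cosθ = 1.70×10⁵·cos50° ≈ 1.093×10⁵ m/s.
T = 2πm/(|q|B) = 2π(2.5×10⁻²⁶)/((1.6×10⁻¹⁹)(0.0293)) ≈ 3.351×10⁻⁵ s.
pitch = v∥ T = (1.093×10⁵)(3.351×10⁻⁵) ≈ 3.66 m.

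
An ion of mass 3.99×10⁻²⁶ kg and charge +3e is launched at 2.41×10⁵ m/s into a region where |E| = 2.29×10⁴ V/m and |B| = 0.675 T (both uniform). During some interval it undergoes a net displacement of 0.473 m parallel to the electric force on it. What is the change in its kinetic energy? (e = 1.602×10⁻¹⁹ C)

The magnetic force is always ⟂ v and does no work; only the electric force changes KE.
ΔKE = F_E · d = |q|E d = (4.806×10⁻¹⁹)(2.29×10⁴)(0.473) ≈ 5.21×10⁻¹⁵ J.

ΔKE ≈ 5.21×10⁻¹⁵ J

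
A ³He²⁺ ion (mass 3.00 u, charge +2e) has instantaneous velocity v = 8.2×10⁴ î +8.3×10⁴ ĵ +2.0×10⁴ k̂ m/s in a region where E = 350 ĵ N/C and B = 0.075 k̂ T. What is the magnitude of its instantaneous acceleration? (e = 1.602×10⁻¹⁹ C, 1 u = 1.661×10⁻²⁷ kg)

|a| ≈ 5.47×10¹¹ m/s²

v×B = (6220, -6150, 0) N/C.
E + v×B = (6220, -5800, 0) N/C.
F = q(E + v×B) = (3.204×10⁻¹⁹ C)·(6220, -5800, 0) = (1.99×10⁻¹⁵, -1.86×10⁻¹⁵, 0) N.
|a| = |F|/m = 2.726×10⁻¹⁵/4.983×10⁻²⁷ ≈ 5.47×10¹¹ m/s².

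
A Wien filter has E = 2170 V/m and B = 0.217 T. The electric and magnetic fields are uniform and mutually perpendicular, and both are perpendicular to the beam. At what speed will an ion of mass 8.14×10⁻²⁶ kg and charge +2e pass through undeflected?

v = 1.00×10⁴ m/s

For undeflected motion the electric and magnetic forces balance: qE = qvB.
v = E/B = 2170/0.217 = 1.00×10⁴ m/s.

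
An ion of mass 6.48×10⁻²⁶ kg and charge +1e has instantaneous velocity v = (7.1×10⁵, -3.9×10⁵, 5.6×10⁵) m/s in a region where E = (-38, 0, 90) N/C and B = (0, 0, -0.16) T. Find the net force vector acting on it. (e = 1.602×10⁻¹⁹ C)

v×B = (6.24×10⁴, 1.14×10⁵, 0) N/C.
E + v×B = (6.24×10⁴, 1.14×10⁵, 90.0) N/C.
F = q(E + v×B) = (1.602×10⁻¹⁹ C)·(6.24×10⁴, 1.14×10⁵, 90.0) = (9.99×10⁻¹⁵, 1.82×10⁻¹⁴, 1.44×10⁻¹⁷) N.

F ≈ (9.99×10⁻¹⁵, 1.82×10⁻¹⁴, 1.44×10⁻¹⁷) N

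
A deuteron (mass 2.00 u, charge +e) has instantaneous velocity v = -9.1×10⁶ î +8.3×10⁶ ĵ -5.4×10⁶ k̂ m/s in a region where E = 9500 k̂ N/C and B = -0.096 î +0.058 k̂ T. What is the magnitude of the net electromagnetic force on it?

v×B = (4.81×10⁵, 1.05×10⁶, 7.97×10⁵) N/C.
E + v×B = (4.81×10⁵, 1.05×10⁶, 8.06×10⁵) N/C.
F = q(E + v×B) = (1.602×10⁻¹⁹ C)·(4.81×10⁵, 1.05×10⁶, 8.06×10⁵) = (7.71×10⁻¹⁴, 1.68×10⁻¹³, 1.29×10⁻¹³) N.
|F| = 2.25×10⁻¹³ N.

|F| ≈ 2.25×10⁻¹³ N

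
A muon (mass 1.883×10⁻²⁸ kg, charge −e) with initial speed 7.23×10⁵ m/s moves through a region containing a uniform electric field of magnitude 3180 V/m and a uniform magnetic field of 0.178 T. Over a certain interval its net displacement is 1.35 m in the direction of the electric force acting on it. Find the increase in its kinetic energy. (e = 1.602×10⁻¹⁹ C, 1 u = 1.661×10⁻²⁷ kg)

ΔKE ≈ 6.88×10⁻¹⁶ J

The magnetic force is always ⟂ v and does no work; only the electric force changes KE.
ΔKE = F_E · d = |q|E d = (1.602×10⁻¹⁹)(3180)(1.35) ≈ 6.88×10⁻¹⁶ J.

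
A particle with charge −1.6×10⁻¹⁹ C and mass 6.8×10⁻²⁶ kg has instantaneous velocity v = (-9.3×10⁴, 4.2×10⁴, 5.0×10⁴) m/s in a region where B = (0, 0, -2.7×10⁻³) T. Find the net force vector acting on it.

F ≈ (1.81×10⁻¹⁷, 4.02×10⁻¹⁷, 0) N

v×B = (-113, -251, 0) N/C.
F = q v×B = (−1.6×10⁻¹⁹ C)·(-113, -251, 0) = (1.81×10⁻¹⁷, 4.02×10⁻¹⁷, 0) N.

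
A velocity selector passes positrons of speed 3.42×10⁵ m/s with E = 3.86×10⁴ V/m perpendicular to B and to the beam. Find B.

B = 0.113 T

Balance of forces in the selector: qE = qvB ⇒ B = E/v.
B = 3.86×10⁴/3.42×10⁵ = 0.113 T.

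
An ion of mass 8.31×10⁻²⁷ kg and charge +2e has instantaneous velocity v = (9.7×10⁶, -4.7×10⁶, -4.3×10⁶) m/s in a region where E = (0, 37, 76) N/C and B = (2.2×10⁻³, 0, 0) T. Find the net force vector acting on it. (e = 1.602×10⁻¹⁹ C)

v×B = (0, -9460, 1.03×10⁴) N/C.
E + v×B = (0, -9420, 1.04×10⁴) N/C.
F = q(E + v×B) = (3.204×10⁻¹⁹ C)·(0, -9420, 1.04×10⁴) = (0, -3.02×10⁻¹⁵, 3.34×10⁻¹⁵) N.

F ≈ (0, -3.02×10⁻¹⁵, 3.34×10⁻¹⁵) N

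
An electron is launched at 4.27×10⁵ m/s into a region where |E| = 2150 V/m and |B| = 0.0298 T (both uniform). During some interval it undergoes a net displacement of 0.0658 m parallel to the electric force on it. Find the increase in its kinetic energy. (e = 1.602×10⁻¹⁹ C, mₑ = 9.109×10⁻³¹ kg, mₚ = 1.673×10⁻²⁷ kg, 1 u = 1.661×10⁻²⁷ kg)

ΔKE ≈ 2.27×10⁻¹⁷ J

The magnetic force is always ⟂ v and does no work; only the electric force changes KE.
ΔKE = F_E · d = |q|E d = (1.602×10⁻¹⁹)(2150)(0.0658) ≈ 2.27×10⁻¹⁷ J.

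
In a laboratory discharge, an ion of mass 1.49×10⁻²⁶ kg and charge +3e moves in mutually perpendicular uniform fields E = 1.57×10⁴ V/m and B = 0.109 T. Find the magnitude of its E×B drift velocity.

The E×B drift speed is v_d = E/B.
v_d = 1.57×10⁴/0.109 = 1.44×10⁵ m/s.

v_d ≈ 1.44×10⁵ m/s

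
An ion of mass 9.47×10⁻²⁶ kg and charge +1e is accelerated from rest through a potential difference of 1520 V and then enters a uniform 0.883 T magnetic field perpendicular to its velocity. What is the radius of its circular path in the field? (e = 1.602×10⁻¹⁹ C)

Acceleration: |q|V = ½mv² ⇒ v = √(2|q|V/m) = √(2·1.602×10⁻¹⁹·1520/9.47×10⁻²⁶) ≈ 7.171×10⁴ m/s.
In the field: r = mv/(|q|B) = (9.47×10⁻²⁶)(7.171×10⁴)/((1.602×10⁻¹⁹)(0.883)) ≈ 0.0480 m.

r ≈ 0.0480 m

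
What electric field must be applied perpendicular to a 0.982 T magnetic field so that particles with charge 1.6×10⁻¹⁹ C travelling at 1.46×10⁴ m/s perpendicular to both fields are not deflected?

E = 1.43×10⁴ V/m

For straight-line motion qE = qvB, so E = vB.
E = 1.46×10⁴ × 0.982 = 1.43×10⁴ V/m.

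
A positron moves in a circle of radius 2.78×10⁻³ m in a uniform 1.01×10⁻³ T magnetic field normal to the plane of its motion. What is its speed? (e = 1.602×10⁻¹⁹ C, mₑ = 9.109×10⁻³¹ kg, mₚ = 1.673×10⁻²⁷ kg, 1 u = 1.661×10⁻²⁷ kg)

From |q|vB = mv²/r, v = |q|Br/m.
v = (1.602×10⁻¹⁹)(1.01×10⁻³)(2.78×10⁻³)/9.109×10⁻³¹ ≈ 4.94×10⁵ m/s.

v ≈ 4.94×10⁵ m/s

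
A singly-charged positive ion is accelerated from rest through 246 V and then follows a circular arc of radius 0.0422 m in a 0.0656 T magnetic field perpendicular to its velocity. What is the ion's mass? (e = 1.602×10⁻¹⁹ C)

Combine |q|V = ½mv² and r = mv/(|q|B): eliminate v to get m = qB²r²/(2V).
m = (1.602×10⁻¹⁹)(0.0656)²(0.0422)²/(2·246) ≈ 2.50×10⁻²⁷ kg.

m ≈ 2.50×10⁻²⁷ kg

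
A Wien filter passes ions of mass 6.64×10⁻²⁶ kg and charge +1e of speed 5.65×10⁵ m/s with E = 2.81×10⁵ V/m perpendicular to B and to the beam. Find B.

B = 0.497 T

Balance of forces in the selector: qE = qvB ⇒ B = E/v.
B = 2.81×10⁵/5.65×10⁵ = 0.497 T.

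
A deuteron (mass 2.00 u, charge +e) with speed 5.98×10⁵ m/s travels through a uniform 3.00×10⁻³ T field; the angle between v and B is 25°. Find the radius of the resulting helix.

r ≈ 1.75 m

v⊥ = v sinθ = 5.98×10⁵·sin25° ≈ 2.527×10⁵ m/s.
r = m v⊥/(|q|B) = (3.322×10⁻²⁷)(2.527×10⁵)/((1.602×10⁻¹⁹)(3.00×10⁻³)) ≈ 1.75 m.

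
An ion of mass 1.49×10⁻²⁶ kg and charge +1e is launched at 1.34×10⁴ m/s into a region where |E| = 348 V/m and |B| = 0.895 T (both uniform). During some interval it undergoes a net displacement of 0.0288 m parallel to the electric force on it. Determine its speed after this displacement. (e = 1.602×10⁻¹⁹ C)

B does no work; ΔKE = |q|E d.
½mv_f² = ½mv₀² + |q|Ed = ½(1.49×10⁻²⁶)(1.34×10⁴)² + (1.602×10⁻¹⁹)(348)(0.0288) ≈ 1.338×10⁻¹⁸ J + 1.606×10⁻¹⁸ J ≈ 2.943×10⁻¹⁸ J.
v_f = √(2·2.943×10⁻¹⁸/1.49×10⁻²⁶) ≈ 1.99×10⁴ m/s.

v_f ≈ 1.99×10⁴ m/s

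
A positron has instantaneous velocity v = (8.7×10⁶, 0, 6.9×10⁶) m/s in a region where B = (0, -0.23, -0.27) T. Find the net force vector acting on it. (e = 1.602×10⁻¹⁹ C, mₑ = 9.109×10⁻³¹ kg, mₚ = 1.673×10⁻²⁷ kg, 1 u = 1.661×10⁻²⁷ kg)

v×B = (1.59×10⁶, 2.35×10⁶, -2.00×10⁶) N/C.
F = q v×B = (1.602×10⁻¹⁹ C)·(1.59×10⁶, 2.35×10⁶, -2.00×10⁶) = (2.54×10⁻¹³, 3.76×10⁻¹³, -3.21×10⁻¹³) N.

F ≈ (2.54×10⁻¹³, 3.76×10⁻¹³, -3.21×10⁻¹³) N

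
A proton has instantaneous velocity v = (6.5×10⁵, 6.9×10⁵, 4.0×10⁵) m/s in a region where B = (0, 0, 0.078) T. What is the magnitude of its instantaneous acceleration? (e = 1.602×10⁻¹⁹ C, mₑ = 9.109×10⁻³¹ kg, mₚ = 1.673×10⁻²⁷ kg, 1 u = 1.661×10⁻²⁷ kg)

v×B = (5.38×10⁴, -5.07×10⁴, 0) N/C.
F = q v×B = (1.602×10⁻¹⁹ C)·(5.38×10⁴, -5.07×10⁴, 0) = (8.62×10⁻¹⁵, -8.12×10⁻¹⁵, 0) N.
|a| = |F|/m = 1.185×10⁻¹⁴/1.673×10⁻²⁷ ≈ 7.08×10¹² m/s².

|a| ≈ 7.08×10¹² m/s²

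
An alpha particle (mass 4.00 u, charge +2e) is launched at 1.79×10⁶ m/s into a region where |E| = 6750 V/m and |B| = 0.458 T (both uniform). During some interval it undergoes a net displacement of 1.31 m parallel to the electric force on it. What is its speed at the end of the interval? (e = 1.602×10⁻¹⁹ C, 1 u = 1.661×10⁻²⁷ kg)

v_f ≈ 2.01×10⁶ m/s

B does no work; ΔKE = |q|E d.
½mv_f² = ½mv₀² + |q|Ed = ½(6.644×10⁻²⁷)(1.79×10⁶)² + (3.204×10⁻¹⁹)(6750)(1.31) ≈ 1.064×10⁻¹⁴ J + 2.833×10⁻¹⁵ J ≈ 1.348×10⁻¹⁴ J.
v_f = √(2·1.348×10⁻¹⁴/6.644×10⁻²⁷) ≈ 2.01×10⁶ m/s.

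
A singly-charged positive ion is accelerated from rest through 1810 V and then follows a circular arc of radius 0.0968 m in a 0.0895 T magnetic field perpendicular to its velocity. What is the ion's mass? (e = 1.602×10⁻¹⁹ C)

Combine |q|V = ½mv² and r = mv/(|q|B): eliminate v to get m = qB²r²/(2V).
m = (1.602×10⁻¹⁹)(0.0895)²(0.0968)²/(2·1810) ≈ 3.32×10⁻²⁷ kg.

m ≈ 3.32×10⁻²⁷ kg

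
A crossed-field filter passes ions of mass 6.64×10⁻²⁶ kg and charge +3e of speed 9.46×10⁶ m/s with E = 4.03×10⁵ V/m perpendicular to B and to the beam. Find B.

B = 0.0426 T

Balance of forces in the selector: qE = qvB ⇒ B = E/v.
B = 4.03×10⁵/9.46×10⁶ = 0.0426 T.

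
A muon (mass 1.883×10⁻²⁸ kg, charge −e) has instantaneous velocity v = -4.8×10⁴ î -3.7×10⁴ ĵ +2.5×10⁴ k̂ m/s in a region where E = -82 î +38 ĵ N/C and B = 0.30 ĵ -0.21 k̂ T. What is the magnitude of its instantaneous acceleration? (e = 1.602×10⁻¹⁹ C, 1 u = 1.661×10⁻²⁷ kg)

v×B = (270, -1.01×10⁴, -1.44×10⁴) N/C.
E + v×B = (188, -1.00×10⁴, -1.44×10⁴) N/C.
F = q(E + v×B) = (−1.602×10⁻¹⁹ C)·(188, -1.00×10⁴, -1.44×10⁴) = (-3.01×10⁻¹⁷, 1.61×10⁻¹⁵, 2.31×10⁻¹⁵) N.
|a| = |F|/m = 2.813×10⁻¹⁵/1.883×10⁻²⁸ ≈ 1.49×10¹³ m/s².

|a| ≈ 1.49×10¹³ m/s²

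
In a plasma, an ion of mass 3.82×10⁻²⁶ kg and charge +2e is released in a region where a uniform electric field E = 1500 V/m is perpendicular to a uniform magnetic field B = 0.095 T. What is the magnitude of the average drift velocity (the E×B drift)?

v_d ≈ 1.6×10⁴ m/s

The steady drift has the magnetic force balancing the electric force, so v_d = E/B.
v_d = 1500/0.095 = 1.6×10⁴ m/s.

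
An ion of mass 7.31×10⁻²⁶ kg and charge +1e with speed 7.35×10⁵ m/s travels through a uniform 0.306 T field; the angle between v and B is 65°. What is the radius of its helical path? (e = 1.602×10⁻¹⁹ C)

r ≈ 0.993 m

v⊥ = v sinθ = 7.35×10⁵·sin65° ≈ 6.661×10⁵ m/s.
r = m v⊥/(|q|B) = (7.31×10⁻²⁶)(6.661×10⁵)/((1.602×10⁻¹⁹)(0.306)) ≈ 0.993 m.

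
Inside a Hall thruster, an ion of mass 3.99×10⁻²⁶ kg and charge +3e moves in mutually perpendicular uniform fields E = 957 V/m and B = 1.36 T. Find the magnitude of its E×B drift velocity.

v_d ≈ 704 m/s

The E×B drift speed is v_d = E/B.
v_d = 957/1.36 = 704 m/s.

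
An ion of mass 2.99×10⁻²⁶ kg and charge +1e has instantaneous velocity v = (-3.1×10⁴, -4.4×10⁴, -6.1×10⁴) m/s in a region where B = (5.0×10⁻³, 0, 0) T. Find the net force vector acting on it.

v×B = (0, -305, 220) N/C.
F = q v×B = (1.602×10⁻¹⁹ C)·(0, -305, 220) = (0, -4.89×10⁻¹⁷, 3.52×10⁻¹⁷) N.

F ≈ (0, -4.89×10⁻¹⁷, 3.52×10⁻¹⁷) N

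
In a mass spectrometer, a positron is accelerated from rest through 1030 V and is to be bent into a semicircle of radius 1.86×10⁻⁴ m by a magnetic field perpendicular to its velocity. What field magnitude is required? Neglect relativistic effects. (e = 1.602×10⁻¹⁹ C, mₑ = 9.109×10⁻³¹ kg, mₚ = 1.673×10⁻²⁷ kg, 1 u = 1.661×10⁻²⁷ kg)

v = √(2|q|V/m) = √(2·1.602×10⁻¹⁹·1030/9.109×10⁻³¹) ≈ 1.903×10⁷ m/s.
B = mv/(|q|r) = (9.109×10⁻³¹)(1.903×10⁷)/((1.602×10⁻¹⁹)(1.86×10⁻⁴)) ≈ 0.582 T.

B ≈ 0.582 T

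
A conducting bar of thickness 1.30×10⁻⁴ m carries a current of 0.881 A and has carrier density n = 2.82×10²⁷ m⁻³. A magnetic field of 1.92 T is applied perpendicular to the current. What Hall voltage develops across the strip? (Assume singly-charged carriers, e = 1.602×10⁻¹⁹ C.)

V_H ≈ 2.88×10⁻⁵ V

V_H = IB/(n e t).
V_H = (0.881)(1.92)/((2.82×10²⁷)(1.602×10⁻¹⁹)(1.30×10⁻⁴)) ≈ 2.88×10⁻⁵ V.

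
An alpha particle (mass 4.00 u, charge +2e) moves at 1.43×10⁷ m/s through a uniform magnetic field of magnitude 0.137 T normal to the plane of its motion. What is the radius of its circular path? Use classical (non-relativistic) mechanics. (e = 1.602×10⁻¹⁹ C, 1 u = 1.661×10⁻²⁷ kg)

The magnetic force provides the centripetal force: |q|vB = mv²/r.
r = mv/(|q|B) = (6.644×10⁻²⁷)(1.43×10⁷)/((3.204×10⁻¹⁹)(0.137)) ≈ 2.16 m.

r ≈ 2.16 m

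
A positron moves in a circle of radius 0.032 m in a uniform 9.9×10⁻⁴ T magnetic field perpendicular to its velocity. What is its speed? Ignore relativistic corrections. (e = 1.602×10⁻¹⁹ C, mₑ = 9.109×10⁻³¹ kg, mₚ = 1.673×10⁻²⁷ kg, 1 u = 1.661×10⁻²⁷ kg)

From |q|vB = mv²/r, v = |q|Br/m.
v = (1.602×10⁻¹⁹)(9.9×10⁻⁴)(0.032)/9.109×10⁻³¹ ≈ 5.6×10⁶ m/s.

v ≈ 5.6×10⁶ m/s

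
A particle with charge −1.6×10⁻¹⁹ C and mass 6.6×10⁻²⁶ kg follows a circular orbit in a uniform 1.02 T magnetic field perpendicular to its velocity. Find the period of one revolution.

T ≈ 2.54×10⁻⁶ s

The cyclotron period depends only on m, q, B: T = 2πm/(|q|B).
T = 2π(6.6×10⁻²⁶)/((1.6×10⁻¹⁹)(1.02)) ≈ 2.54×10⁻⁶ s.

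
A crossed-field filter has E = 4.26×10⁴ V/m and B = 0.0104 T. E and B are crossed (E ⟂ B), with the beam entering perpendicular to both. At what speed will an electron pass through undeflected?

v = 4.10×10⁶ m/s

For undeflected motion the electric and magnetic forces balance: qE = qvB.
v = E/B = 4.26×10⁴/0.0104 = 4.10×10⁶ m/s.
The result is independent of the particle's charge and mass.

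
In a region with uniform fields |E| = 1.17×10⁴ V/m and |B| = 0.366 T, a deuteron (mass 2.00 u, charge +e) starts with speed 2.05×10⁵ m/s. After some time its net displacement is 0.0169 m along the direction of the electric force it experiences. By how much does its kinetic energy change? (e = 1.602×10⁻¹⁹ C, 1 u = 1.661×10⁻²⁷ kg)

ΔKE ≈ 3.17×10⁻¹⁷ J

The magnetic force is always ⟂ v and does no work; only the electric force changes KE.
ΔKE = F_E · d = |q|E d = (1.602×10⁻¹⁹)(1.17×10⁴)(0.0169) ≈ 3.17×10⁻¹⁷ J.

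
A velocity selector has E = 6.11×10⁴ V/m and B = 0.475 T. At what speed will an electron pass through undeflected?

Zero net Lorentz force requires |qE| = |q v×B|, i.e. E = vB.
v = E/B = 6.11×10⁴/0.475 = 1.29×10⁵ m/s.
The result is independent of the particle's charge and mass.

v = 1.29×10⁵ m/s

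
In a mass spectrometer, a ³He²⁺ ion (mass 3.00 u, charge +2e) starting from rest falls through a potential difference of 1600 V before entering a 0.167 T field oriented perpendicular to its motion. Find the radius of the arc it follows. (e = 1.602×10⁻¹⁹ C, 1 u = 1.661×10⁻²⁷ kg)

Acceleration: |q|V = ½mv² ⇒ v = √(2|q|V/m) = √(2·3.204×10⁻¹⁹·1600/4.983×10⁻²⁷) ≈ 4.536×10⁵ m/s.
In the field: r = mv/(|q|B) = (4.983×10⁻²⁷)(4.536×10⁵)/((3.204×10⁻¹⁹)(0.167)) ≈ 0.0422 m.

r ≈ 0.0422 m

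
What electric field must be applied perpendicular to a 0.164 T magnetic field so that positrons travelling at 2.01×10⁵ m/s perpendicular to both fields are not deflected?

For straight-line motion qE = qvB, so E = vB.
E = 2.01×10⁵ × 0.164 = 3.30×10⁴ V/m.

E = 3.30×10⁴ V/m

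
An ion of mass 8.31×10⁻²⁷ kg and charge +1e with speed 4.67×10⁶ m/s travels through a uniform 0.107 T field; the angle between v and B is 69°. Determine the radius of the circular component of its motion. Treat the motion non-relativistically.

r ≈ 2.11 m

v⊥ = v sinθ = 4.67×10⁶·sin69° ≈ 4.360×10⁶ m/s.
r = m v⊥/(|q|B) = (8.31×10⁻²⁷)(4.360×10⁶)/((1.602×10⁻¹⁹)(0.107)) ≈ 2.11 m.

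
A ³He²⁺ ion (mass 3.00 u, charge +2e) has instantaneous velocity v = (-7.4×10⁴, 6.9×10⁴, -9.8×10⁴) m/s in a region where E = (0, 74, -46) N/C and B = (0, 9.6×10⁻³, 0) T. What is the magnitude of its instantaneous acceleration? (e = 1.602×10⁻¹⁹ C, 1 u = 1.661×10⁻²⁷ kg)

|a| ≈ 7.78×10¹⁰ m/s²

v×B = (941, 0, -710) N/C.
E + v×B = (941, 74.0, -756) N/C.
F = q(E + v×B) = (3.204×10⁻¹⁹ C)·(941, 74.0, -756) = (3.01×10⁻¹⁶, 2.37×10⁻¹⁷, -2.42×10⁻¹⁶) N.
|a| = |F|/m = 3.875×10⁻¹⁶/4.983×10⁻²⁷ ≈ 7.78×10¹⁰ m/s².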